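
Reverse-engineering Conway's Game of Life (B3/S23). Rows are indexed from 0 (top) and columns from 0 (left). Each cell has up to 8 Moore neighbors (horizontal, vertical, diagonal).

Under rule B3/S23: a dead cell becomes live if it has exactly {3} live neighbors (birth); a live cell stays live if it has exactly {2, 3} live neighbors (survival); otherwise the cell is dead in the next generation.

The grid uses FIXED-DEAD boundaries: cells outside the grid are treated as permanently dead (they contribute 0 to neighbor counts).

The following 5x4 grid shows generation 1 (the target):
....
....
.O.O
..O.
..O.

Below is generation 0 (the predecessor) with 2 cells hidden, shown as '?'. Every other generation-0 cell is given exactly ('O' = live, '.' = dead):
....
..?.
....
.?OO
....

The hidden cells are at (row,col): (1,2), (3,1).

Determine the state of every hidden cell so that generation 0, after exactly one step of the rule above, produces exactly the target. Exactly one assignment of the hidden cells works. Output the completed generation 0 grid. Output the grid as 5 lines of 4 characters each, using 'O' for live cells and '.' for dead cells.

Hidden generation-0 cells (in order): (1,2), (3,1).
A hidden cell only influences target cells in its own 3x3 neighborhood. Try each of the 2^2 = 4 assignments, step the completed generation 0 forward once under B3/S23, and compare with the target:
  (1,2)=. (3,1)=. -> step gives (2,1)='.' but target has 'O' -> reject
  (1,2)=. (3,1)=O -> step gives (2,1)='.' but target has 'O' -> reject
  (1,2)=O (3,1)=. -> step gives (2,1)='.' but target has 'O' -> reject
  (1,2)=O (3,1)=O -> step reproduces the target at every cell -> ACCEPT
Unique solution: (1,2)=live, (3,1)=live.
Check: live-neighbor counts of every cell in the completed generation 0:
0111
0101
1343
1121
1232
Applying B3/S23 to generation 0 with these counts gives:
....
....
.O.O
..O.
..O.
which matches the target exactly.

Answer: ....
..O.
....
.OOO
....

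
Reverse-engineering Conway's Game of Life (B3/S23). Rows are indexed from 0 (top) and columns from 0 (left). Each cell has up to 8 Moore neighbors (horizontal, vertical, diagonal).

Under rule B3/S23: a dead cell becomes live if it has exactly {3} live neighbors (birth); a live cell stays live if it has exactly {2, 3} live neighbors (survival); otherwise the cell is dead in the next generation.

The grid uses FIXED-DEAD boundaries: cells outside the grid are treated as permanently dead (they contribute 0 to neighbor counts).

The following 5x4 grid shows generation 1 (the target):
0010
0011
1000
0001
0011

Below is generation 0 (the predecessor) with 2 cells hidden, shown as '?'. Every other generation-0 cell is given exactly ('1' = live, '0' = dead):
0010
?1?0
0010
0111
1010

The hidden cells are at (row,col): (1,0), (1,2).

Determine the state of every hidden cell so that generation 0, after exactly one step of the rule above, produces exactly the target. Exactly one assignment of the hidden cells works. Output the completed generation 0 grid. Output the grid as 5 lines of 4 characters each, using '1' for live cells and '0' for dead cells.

Answer: 0010
1110
0010
0111
1010

Derivation:
Hidden generation-0 cells (in order): (1,0), (1,2).
A hidden cell only influences target cells in its own 3x3 neighborhood. Try each of the 2^2 = 4 assignments, step the completed generation 0 forward once under B3/S23, and compare with the target:
  (1,0)=0 (1,2)=0 -> step gives (0,2)='0' but target has '1' -> reject
  (1,0)=0 (1,2)=1 -> step gives (0,1)='1' but target has '0' -> reject
  (1,0)=1 (1,2)=0 -> step gives (0,1)='1' but target has '0' -> reject
  (1,0)=1 (1,2)=1 -> step reproduces the target at every cell -> ACCEPT
Unique solution: (1,0)=live, (1,2)=live.
Check: live-neighbor counts of every cell in the completed generation 0:
2422
1433
3654
2443
1433
Applying B3/S23 to generation 0 with these counts gives:
0010
0011
1000
0001
0011
which matches the target exactly.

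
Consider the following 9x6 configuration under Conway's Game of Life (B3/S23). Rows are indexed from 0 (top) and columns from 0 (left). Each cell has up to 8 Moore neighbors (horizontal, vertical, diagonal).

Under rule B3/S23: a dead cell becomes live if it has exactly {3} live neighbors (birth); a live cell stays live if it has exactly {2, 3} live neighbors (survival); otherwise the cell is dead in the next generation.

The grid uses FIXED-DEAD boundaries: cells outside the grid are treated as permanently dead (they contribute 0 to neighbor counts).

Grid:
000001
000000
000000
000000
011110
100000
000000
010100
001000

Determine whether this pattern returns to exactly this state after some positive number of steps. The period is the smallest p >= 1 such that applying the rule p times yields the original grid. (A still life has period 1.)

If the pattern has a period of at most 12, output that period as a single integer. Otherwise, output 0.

Answer: 0

Derivation:
Simulating and comparing each generation to the original:
Gen 0 (original, given above): 9 live cells
Gen 1: 10 live cells, differs from original
Gen 2: 7 live cells, differs from original
Gen 3: 4 live cells, differs from original
Gen 4: 4 live cells, differs from original
Gen 5: 4 live cells, differs from original
Gen 6: 4 live cells, differs from original
Gen 7: 4 live cells, differs from original
Gen 8: 4 live cells, differs from original
Gen 9: 4 live cells, differs from original
Gen 10: 4 live cells, differs from original
Gen 11: 4 live cells, differs from original
Gen 12: 4 live cells, differs from original
No period found within 12 steps.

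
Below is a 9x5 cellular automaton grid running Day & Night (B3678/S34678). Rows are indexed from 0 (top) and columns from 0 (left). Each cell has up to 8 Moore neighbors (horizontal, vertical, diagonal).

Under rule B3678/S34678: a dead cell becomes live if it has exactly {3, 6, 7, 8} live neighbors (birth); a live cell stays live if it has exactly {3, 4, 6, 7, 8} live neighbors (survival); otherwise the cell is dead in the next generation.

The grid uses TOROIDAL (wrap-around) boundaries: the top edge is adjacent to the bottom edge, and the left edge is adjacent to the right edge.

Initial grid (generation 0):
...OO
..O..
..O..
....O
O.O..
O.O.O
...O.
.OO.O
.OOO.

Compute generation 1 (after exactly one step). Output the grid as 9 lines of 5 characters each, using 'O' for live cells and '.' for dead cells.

Simulating step by step:
Generation 0 (given above): 17 live cells
Generation 1: 11 live cells
(generation 1 grid is the final answer)

Answer: .O.O.
.....
...O.
.O.O.
O....
....O
...O.
OO...
.O...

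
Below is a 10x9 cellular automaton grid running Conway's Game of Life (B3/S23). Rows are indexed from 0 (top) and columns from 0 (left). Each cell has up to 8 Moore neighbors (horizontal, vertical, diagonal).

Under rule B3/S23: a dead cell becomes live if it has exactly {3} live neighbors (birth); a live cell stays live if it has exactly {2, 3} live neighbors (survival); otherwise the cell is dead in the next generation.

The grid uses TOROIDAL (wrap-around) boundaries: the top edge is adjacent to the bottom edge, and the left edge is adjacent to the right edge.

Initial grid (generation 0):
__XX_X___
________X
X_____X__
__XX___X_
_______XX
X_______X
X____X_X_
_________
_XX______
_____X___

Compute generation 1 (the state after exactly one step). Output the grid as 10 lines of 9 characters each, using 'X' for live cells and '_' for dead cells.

Answer: ____X____
_________
_______XX
______XX_
X______X_
X_____X__
X________
_X_______
_________
_X_XX____

Derivation:
Simulating step by step:
Generation 0 (given above): 19 live cells
Generation 1: 14 live cells
(generation 1 grid is the final answer)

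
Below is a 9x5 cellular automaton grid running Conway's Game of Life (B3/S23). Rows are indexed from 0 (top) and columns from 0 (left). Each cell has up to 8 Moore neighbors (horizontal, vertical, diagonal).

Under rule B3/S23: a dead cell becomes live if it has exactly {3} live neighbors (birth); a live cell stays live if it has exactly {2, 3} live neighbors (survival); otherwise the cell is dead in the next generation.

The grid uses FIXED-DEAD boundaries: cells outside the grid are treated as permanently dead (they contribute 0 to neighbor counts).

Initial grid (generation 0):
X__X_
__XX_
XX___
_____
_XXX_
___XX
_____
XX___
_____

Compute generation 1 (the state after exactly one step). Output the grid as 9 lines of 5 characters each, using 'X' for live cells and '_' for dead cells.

Simulating step by step:
Generation 0 (given above): 13 live cells
Generation 1: 13 live cells
(generation 1 grid is the final answer)

Answer: __XX_
X_XX_
_XX__
X____
__XXX
___XX
_____
_____
_____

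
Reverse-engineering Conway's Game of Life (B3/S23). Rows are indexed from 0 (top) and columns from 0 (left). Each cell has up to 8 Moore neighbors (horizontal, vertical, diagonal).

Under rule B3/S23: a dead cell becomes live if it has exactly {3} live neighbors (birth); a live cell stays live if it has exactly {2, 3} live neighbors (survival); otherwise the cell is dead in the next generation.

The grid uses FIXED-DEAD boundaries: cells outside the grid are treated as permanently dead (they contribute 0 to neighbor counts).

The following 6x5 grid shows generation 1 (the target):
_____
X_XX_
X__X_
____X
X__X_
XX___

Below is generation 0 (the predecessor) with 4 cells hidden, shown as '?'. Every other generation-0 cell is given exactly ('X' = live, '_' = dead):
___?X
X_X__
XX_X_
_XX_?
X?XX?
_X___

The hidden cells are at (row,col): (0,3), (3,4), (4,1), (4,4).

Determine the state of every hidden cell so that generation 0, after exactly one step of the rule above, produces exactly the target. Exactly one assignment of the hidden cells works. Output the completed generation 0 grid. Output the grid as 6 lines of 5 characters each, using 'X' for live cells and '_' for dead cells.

Hidden generation-0 cells (in order): (0,3), (3,4), (4,1), (4,4).
A hidden cell only influences target cells in its own 3x3 neighborhood. Try each of the 2^4 = 16 assignments, step the completed generation 0 forward once under B3/S23, and compare with the target:
  (0,3)=_ (3,4)=_ (4,1)=_ (4,4)=_ -> step gives (3,4)='_' but target has 'X' -> reject
  (0,3)=_ (3,4)=_ (4,1)=_ (4,4)=X -> step gives (5,0)='_' but target has 'X' -> reject
  (0,3)=_ (3,4)=_ (4,1)=X (4,4)=_ -> step gives (3,4)='_' but target has 'X' -> reject
  (0,3)=_ (3,4)=_ (4,1)=X (4,4)=X -> step gives (5,3)='X' but target has '_' -> reject
  (0,3)=_ (3,4)=X (4,1)=_ (4,4)=_ -> step gives (5,0)='_' but target has 'X' -> reject
  (0,3)=_ (3,4)=X (4,1)=_ (4,4)=X -> step gives (4,3)='_' but target has 'X' -> reject
  (0,3)=_ (3,4)=X (4,1)=X (4,4)=_ -> step reproduces the target at every cell -> ACCEPT
  (0,3)=_ (3,4)=X (4,1)=X (4,4)=X -> step gives (4,3)='_' but target has 'X' -> reject
  (0,3)=X (3,4)=_ (4,1)=_ (4,4)=_ -> step gives (0,3)='X' but target has '_' -> reject
  (0,3)=X (3,4)=_ (4,1)=_ (4,4)=X -> step gives (0,3)='X' but target has '_' -> reject
  (0,3)=X (3,4)=_ (4,1)=X (4,4)=_ -> step gives (0,3)='X' but target has '_' -> reject
  (0,3)=X (3,4)=_ (4,1)=X (4,4)=X -> step gives (0,3)='X' but target has '_' -> reject
  (0,3)=X (3,4)=X (4,1)=_ (4,4)=_ -> step gives (0,3)='X' but target has '_' -> reject
  (0,3)=X (3,4)=X (4,1)=_ (4,4)=X -> step gives (0,3)='X' but target has '_' -> reject
  (0,3)=X (3,4)=X (4,1)=X (4,4)=_ -> step gives (0,3)='X' but target has '_' -> reject
  (0,3)=X (3,4)=X (4,1)=X (4,4)=X -> step gives (0,3)='X' but target has '_' -> reject
Unique solution: (0,3)=dead, (3,4)=live, (4,1)=live, (4,4)=dead.
Check: live-neighbor counts of every cell in the completed generation 0:
12120
24232
35532
56652
35532
33421
Applying B3/S23 to generation 0 with these counts gives:
_____
X_XX_
X__X_
____X
X__X_
XX___
which matches the target exactly.

Answer: ____X
X_X__
XX_X_
_XX_X
XXXX_
_X___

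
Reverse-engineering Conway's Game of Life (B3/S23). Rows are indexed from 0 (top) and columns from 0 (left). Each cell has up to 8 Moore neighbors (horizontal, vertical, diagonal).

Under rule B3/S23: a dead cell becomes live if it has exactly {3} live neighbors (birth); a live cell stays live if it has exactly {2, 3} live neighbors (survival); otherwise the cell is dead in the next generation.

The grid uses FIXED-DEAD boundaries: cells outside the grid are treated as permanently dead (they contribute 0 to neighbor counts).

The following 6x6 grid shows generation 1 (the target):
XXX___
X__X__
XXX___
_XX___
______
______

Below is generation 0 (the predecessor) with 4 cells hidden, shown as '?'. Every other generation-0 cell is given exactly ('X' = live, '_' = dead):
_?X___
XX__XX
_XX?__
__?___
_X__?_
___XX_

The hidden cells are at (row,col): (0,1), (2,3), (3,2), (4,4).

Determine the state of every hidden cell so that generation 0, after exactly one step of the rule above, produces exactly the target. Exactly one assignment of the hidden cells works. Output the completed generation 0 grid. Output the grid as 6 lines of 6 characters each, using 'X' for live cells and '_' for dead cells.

Hidden generation-0 cells (in order): (0,1), (2,3), (3,2), (4,4).
A hidden cell only influences target cells in its own 3x3 neighborhood. Try each of the 2^4 = 16 assignments, step the completed generation 0 forward once under B3/S23, and compare with the target:
  (0,1)=_ (2,3)=_ (3,2)=_ (4,4)=_ -> step gives (0,0)='_' but target has 'X' -> reject
  (0,1)=_ (2,3)=_ (3,2)=_ (4,4)=X -> step gives (0,0)='_' but target has 'X' -> reject
  (0,1)=_ (2,3)=_ (3,2)=X (4,4)=_ -> step gives (0,0)='_' but target has 'X' -> reject
  (0,1)=_ (2,3)=_ (3,2)=X (4,4)=X -> step gives (0,0)='_' but target has 'X' -> reject
  (0,1)=_ (2,3)=X (3,2)=_ (4,4)=_ -> step gives (0,0)='_' but target has 'X' -> reject
  (0,1)=_ (2,3)=X (3,2)=_ (4,4)=X -> step gives (0,0)='_' but target has 'X' -> reject
  (0,1)=_ (2,3)=X (3,2)=X (4,4)=_ -> step gives (0,0)='_' but target has 'X' -> reject
  (0,1)=_ (2,3)=X (3,2)=X (4,4)=X -> step gives (0,0)='_' but target has 'X' -> reject
  (0,1)=X (2,3)=_ (3,2)=_ (4,4)=_ -> step reproduces the target at every cell -> ACCEPT
  (0,1)=X (2,3)=_ (3,2)=_ (4,4)=X -> step gives (4,3)='X' but target has '_' -> reject
  (0,1)=X (2,3)=_ (3,2)=X (4,4)=_ -> step gives (2,1)='_' but target has 'X' -> reject
  (0,1)=X (2,3)=_ (3,2)=X (4,4)=X -> step gives (2,1)='_' but target has 'X' -> reject
  (0,1)=X (2,3)=X (3,2)=_ (4,4)=_ -> step gives (1,3)='_' but target has 'X' -> reject
  (0,1)=X (2,3)=X (3,2)=_ (4,4)=X -> step gives (1,3)='_' but target has 'X' -> reject
  (0,1)=X (2,3)=X (3,2)=X (4,4)=_ -> step gives (1,3)='_' but target has 'X' -> reject
  (0,1)=X (2,3)=X (3,2)=X (4,4)=X -> step gives (1,3)='_' but target has 'X' -> reject
Unique solution: (0,1)=live, (2,3)=dead, (3,2)=dead, (4,4)=dead.
Check: live-neighbor counts of every cell in the completed generation 0:
332222
355311
332222
233100
102221
112111
Applying B3/S23 to generation 0 with these counts gives:
XXX___
X__X__
XXX___
_XX___
______
______
which matches the target exactly.

Answer: _XX___
XX__XX
_XX___
______
_X____
___XX_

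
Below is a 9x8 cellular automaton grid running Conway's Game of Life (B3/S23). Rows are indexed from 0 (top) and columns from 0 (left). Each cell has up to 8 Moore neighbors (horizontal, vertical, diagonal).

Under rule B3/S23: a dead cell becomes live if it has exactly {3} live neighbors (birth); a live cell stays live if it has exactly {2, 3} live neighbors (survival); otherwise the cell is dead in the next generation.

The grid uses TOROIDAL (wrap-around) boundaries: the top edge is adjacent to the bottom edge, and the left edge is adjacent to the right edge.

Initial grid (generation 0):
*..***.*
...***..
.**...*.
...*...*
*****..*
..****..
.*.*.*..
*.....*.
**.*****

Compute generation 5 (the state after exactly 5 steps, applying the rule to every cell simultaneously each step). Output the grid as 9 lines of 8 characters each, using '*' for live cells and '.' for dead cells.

Answer: *.....*.
***..**.
*.......
*.*..*..
*..*.*..
**......
.*.*....
..**....
..**....

Derivation:
Simulating step by step:
Generation 0 (given above): 35 live cells
Generation 1: 25 live cells
.*......
**.....*
..*..**.
....*.**
**...***
.....**.
.*.*.**.
...*....
.***....
Generation 2: 20 live cells
........
***...**
.*...*..
.*..*...
*...*...
.**.....
..*..**.
.*.*....
.*.*....
Generation 3: 24 live cells
.......*
***...**
.....***
**..**..
*.**....
.***.*..
...*....
.*.**...
........
Generation 4: 20 live cells
.*....**
.*...*..
..*.*...
******..
*....*..
.*......
.*......
..***...
........
Generation 5: 22 live cells
(generation 5 grid is the final answer)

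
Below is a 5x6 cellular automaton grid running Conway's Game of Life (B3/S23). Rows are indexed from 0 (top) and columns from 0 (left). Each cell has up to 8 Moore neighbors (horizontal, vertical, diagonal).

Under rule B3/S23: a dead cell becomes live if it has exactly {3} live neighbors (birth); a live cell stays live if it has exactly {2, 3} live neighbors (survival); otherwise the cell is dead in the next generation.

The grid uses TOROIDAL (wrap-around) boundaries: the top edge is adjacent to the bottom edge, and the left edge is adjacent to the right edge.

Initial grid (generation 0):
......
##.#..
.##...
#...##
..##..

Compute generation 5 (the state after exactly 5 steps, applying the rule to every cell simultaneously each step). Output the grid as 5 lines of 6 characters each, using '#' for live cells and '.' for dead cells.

Simulating step by step:
Generation 0 (given above): 10 live cells
Generation 1: 13 live cells
.#.#..
##....
..###.
#...##
...###
Generation 2: 13 live cells
.#.#.#
##..#.
..###.
#.#...
..##..
Generation 3: 12 live cells
.#.#.#
##....
#.#.#.
....#.
#..##.
Generation 4: 12 live cells
.#.#.#
...##.
#..#..
.#..#.
#.##..
Generation 5: 16 live cells
(generation 5 grid is the final answer)

Answer: ##...#
#..#.#
..##.#
##..##
#..#.#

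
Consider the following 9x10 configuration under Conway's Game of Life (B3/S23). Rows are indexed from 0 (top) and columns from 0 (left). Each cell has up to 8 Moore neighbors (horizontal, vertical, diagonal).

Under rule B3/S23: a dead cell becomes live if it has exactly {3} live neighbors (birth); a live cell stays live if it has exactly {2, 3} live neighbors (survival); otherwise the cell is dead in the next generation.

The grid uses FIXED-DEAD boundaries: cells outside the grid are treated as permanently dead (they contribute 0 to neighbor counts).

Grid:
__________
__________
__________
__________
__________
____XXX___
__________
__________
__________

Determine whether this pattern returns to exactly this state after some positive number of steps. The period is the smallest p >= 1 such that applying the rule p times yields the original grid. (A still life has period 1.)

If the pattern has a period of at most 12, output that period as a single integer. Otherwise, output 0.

Simulating and comparing each generation to the original:
Gen 0 (original, given above): 3 live cells
Gen 1: 3 live cells, differs from original
Gen 2: 3 live cells, MATCHES original -> period = 2

Answer: 2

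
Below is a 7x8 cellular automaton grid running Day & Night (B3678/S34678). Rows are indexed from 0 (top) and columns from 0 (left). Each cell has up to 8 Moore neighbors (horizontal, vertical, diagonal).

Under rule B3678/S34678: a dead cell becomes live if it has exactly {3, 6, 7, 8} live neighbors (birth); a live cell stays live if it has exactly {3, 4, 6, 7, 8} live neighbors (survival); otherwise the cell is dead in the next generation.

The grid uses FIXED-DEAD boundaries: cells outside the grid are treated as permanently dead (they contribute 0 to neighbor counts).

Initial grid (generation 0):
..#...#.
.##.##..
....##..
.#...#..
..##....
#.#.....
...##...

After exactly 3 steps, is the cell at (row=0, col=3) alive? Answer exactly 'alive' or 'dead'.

Simulating step by step:
Generation 0 (given above): 16 live cells
Generation 1: 18 live cells
.#.#.#..
....###.
.######.
..##....
..#.....
.##.#...
........
Generation 2: 11 live cells
.....##.
.#..###.
..#...#.
.....#..
..#.....
...#....
........
Generation 3: 7 live cells
....###.
......##
....#.#.
........
........
........
........

Cell (0,3) at generation 3: 0 -> dead

Answer: dead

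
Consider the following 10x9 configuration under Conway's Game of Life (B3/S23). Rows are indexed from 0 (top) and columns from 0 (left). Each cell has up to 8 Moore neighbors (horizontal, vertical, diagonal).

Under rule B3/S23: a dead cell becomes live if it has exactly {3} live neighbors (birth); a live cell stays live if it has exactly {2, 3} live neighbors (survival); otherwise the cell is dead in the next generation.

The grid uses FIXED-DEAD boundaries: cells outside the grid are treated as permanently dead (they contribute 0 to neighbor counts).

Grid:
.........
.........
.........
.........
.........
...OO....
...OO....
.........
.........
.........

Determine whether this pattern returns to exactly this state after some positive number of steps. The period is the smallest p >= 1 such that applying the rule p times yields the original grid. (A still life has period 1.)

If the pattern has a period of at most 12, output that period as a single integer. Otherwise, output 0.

Simulating and comparing each generation to the original:
Gen 0 (original, given above): 4 live cells
Gen 1: 4 live cells, MATCHES original -> period = 1

Answer: 1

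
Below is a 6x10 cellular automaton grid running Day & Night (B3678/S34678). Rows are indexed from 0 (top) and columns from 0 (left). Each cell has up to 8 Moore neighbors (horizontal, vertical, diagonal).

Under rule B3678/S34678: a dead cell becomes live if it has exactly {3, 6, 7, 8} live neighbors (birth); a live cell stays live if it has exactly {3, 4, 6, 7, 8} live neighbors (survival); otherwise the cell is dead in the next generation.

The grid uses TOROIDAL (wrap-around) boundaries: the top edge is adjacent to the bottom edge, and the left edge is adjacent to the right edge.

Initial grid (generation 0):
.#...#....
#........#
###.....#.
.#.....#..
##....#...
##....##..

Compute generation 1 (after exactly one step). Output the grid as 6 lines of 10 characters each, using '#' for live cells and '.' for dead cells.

Simulating step by step:
Generation 0 (given above): 17 live cells
Generation 1: 18 live cells
(generation 1 grid is the final answer)

Answer: .#....#..#
#.#......#
##........
.........#
###...#...
###..##...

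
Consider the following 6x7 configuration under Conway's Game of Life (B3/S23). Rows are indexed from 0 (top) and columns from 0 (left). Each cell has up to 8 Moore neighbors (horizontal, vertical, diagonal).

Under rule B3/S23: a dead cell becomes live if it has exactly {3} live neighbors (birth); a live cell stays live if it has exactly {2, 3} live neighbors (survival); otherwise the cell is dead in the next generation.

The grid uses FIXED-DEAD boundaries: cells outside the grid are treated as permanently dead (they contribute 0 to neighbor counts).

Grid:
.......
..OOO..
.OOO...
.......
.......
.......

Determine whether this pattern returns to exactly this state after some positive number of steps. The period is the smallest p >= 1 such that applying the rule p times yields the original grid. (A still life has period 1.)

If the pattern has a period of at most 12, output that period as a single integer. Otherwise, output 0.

Answer: 2

Derivation:
Simulating and comparing each generation to the original:
Gen 0 (original, given above): 6 live cells
Gen 1: 6 live cells, differs from original
Gen 2: 6 live cells, MATCHES original -> period = 2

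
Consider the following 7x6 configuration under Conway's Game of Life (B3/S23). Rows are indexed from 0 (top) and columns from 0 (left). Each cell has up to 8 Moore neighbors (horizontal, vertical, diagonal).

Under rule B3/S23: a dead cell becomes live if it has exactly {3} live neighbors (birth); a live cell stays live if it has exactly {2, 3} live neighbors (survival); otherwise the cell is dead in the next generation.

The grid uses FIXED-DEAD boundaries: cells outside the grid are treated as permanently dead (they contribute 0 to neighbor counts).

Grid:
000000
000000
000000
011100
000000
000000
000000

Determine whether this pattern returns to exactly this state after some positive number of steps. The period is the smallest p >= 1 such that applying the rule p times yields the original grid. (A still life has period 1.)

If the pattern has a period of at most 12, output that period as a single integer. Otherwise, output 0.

Simulating and comparing each generation to the original:
Gen 0 (original, given above): 3 live cells
Gen 1: 3 live cells, differs from original
Gen 2: 3 live cells, MATCHES original -> period = 2

Answer: 2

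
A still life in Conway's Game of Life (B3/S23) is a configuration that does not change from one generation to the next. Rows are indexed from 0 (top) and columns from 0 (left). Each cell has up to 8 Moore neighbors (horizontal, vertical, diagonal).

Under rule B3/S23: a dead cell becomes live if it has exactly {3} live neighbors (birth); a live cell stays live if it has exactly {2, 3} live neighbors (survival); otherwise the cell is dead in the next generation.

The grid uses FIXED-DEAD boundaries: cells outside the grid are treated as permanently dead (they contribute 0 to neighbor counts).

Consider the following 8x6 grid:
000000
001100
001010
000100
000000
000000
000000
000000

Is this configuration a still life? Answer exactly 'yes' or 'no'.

Answer: yes

Derivation:
Compute generation 1 and compare to generation 0 (given above):
Generation 1:
000000
001100
001010
000100
000000
000000
000000
000000
The grids are IDENTICAL -> still life.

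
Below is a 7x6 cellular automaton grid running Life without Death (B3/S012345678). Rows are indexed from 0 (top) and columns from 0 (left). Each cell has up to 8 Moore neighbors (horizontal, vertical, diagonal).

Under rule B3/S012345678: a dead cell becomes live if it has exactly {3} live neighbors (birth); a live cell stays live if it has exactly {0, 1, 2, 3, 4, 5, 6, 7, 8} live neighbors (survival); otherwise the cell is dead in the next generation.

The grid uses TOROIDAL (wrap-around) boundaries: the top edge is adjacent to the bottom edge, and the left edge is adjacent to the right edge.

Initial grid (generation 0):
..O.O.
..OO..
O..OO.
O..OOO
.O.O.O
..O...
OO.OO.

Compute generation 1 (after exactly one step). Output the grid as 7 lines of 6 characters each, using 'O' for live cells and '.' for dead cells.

Answer: ..O.OO
.OOO.O
OO.OO.
OO.OOO
.O.O.O
..O..O
OO.OOO

Derivation:
Simulating step by step:
Generation 0 (given above): 19 live cells
Generation 1: 26 live cells
(generation 1 grid is the final answer)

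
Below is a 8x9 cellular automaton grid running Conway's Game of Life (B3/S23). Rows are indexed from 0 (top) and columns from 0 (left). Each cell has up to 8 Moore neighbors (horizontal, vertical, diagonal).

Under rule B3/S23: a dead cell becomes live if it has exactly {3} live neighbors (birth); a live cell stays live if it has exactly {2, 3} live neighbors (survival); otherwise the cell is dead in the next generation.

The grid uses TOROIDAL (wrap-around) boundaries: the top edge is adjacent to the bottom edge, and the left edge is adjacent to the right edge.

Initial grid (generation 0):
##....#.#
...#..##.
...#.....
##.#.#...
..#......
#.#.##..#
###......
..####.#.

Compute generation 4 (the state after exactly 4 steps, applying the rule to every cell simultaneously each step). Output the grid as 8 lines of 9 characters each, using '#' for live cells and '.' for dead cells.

Answer: .....#..#
##...#...
##...#...
.#.......
##.##....
#.#....#.
.##.#..#.
.#..####.

Derivation:
Simulating step by step:
Generation 0 (given above): 26 live cells
Generation 1: 26 live cells
##......#
#.#...###
...#..#..
.#.##....
..#..#..#
#.#.....#
#.....#..
...#####.
Generation 2: 32 live cells
.####....
..#...#..
##.####.#
...###...
..#.#...#
#......##
##.##.#..
.#..####.
Generation 3: 28 live cells
.#..#..#.
......##.
##....##.
.#....###
#...##.##
..#.##.#.
.####....
......##.
Generation 4: 25 live cells
(generation 4 grid is the final answer)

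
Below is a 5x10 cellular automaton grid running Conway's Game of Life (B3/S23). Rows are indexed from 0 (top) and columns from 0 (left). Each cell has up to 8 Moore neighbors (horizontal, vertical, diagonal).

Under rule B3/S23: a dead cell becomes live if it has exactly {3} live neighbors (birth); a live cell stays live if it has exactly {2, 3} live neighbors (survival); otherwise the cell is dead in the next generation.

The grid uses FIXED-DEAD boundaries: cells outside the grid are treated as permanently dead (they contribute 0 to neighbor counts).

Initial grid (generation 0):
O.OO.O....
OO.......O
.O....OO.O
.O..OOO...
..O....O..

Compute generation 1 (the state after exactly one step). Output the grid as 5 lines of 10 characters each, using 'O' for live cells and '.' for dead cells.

Simulating step by step:
Generation 0 (given above): 17 live cells
Generation 1: 16 live cells
(generation 1 grid is the final answer)

Answer: O.O.......
O.....O.O.
.OO...OOO.
.OO..O..O.
.....OO...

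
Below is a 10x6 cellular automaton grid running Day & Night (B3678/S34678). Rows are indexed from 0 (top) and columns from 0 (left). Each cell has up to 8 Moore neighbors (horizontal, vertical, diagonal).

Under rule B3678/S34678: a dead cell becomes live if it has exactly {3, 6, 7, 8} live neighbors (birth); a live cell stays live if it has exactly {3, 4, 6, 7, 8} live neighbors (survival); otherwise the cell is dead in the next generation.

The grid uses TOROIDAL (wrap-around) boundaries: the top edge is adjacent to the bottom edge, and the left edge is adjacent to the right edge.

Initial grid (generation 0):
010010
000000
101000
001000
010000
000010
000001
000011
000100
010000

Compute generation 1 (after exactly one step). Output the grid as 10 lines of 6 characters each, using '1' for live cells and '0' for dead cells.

Answer: 000000
010000
010000
000000
000000
000000
000001
000010
000010
001000

Derivation:
Simulating step by step:
Generation 0 (given above): 12 live cells
Generation 1: 6 live cells
(generation 1 grid is the final answer)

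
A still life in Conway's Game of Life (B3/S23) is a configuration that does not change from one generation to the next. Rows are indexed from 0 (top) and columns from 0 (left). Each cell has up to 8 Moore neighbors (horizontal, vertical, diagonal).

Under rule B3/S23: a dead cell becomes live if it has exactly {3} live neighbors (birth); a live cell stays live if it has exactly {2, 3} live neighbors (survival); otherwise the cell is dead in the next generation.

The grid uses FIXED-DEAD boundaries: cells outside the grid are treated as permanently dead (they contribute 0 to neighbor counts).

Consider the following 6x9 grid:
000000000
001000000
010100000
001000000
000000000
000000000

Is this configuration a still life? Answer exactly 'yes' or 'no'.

Compute generation 1 and compare to generation 0 (given above):
Generation 1:
000000000
001000000
010100000
001000000
000000000
000000000
The grids are IDENTICAL -> still life.

Answer: yes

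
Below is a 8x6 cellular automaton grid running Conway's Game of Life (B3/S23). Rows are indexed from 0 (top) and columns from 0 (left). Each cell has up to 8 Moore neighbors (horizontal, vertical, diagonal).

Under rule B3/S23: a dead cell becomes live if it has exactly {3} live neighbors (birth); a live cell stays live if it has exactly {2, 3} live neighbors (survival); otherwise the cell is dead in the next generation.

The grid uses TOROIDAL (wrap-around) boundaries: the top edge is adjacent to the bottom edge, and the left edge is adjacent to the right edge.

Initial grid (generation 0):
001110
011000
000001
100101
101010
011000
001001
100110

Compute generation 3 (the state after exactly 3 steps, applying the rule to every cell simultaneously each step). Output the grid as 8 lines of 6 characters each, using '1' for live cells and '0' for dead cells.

Answer: 000011
000000
000000
000111
000100
011010
010010
000000

Derivation:
Simulating step by step:
Generation 0 (given above): 19 live cells
Generation 1: 23 live cells
000011
011010
011011
110100
101010
101001
101011
010000
Generation 2: 18 live cells
111111
011000
000011
000000
001010
001000
001110
010100
Generation 3: 11 live cells
(generation 3 grid is the final answer)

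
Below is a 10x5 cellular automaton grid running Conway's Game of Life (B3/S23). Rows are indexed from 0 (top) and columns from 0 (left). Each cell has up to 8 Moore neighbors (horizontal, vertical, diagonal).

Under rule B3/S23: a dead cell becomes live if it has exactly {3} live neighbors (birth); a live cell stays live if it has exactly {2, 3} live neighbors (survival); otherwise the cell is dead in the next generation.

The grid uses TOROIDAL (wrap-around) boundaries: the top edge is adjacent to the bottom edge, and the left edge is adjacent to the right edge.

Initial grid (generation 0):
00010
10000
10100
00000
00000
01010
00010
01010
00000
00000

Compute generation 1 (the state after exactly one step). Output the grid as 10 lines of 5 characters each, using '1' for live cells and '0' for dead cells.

Answer: 00000
01001
01000
00000
00000
00100
00011
00100
00000
00000

Derivation:
Simulating step by step:
Generation 0 (given above): 9 live cells
Generation 1: 7 live cells
(generation 1 grid is the final answer)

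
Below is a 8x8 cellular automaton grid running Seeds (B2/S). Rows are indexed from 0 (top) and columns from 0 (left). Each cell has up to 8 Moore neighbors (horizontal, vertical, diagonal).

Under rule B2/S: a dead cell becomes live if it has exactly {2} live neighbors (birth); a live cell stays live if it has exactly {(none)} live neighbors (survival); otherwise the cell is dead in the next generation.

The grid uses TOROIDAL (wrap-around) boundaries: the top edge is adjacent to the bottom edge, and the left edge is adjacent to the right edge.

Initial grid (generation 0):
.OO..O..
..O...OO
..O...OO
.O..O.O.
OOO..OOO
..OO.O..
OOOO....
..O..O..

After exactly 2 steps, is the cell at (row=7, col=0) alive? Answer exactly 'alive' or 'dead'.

Simulating step by step:
Generation 0 (given above): 27 live cells
Generation 1: 6 live cells
O...O..O
........
........
........
........
........
.....OO.
......O.
Generation 2: 9 live cells
.....OO.
O......O
........
........
........
.....OO.
.......O
O...O...

Cell (7,0) at generation 2: 1 -> alive

Answer: alive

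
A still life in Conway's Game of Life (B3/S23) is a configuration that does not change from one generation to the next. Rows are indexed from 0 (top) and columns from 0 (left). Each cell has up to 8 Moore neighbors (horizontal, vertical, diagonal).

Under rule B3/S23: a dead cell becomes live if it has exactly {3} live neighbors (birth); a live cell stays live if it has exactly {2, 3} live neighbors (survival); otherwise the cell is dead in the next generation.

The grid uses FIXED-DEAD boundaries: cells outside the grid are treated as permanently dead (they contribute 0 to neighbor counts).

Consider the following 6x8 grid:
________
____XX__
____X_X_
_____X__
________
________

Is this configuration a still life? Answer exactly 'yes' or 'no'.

Compute generation 1 and compare to generation 0 (given above):
Generation 1:
________
____XX__
____X_X_
_____X__
________
________
The grids are IDENTICAL -> still life.

Answer: yes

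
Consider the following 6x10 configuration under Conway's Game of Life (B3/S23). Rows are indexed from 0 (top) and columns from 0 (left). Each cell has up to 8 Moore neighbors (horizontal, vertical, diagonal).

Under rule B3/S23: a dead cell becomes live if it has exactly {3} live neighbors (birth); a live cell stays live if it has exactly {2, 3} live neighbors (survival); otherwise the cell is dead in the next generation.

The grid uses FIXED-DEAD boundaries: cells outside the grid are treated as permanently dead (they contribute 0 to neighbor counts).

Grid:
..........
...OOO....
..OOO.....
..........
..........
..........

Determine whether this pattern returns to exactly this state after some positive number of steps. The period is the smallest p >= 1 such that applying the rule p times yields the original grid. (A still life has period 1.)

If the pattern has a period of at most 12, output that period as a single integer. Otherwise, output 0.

Answer: 2

Derivation:
Simulating and comparing each generation to the original:
Gen 0 (original, given above): 6 live cells
Gen 1: 6 live cells, differs from original
Gen 2: 6 live cells, MATCHES original -> period = 2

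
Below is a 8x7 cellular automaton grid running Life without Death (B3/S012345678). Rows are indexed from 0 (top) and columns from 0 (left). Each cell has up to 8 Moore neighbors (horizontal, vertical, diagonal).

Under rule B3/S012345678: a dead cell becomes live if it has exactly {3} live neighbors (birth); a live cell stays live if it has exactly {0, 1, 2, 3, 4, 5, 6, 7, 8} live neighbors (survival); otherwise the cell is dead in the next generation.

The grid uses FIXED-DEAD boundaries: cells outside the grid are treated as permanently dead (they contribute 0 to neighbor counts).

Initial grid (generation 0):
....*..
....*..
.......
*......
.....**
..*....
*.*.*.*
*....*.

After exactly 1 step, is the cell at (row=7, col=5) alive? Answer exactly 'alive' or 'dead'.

Answer: alive

Derivation:
Simulating step by step:
Generation 0 (given above): 12 live cells
Generation 1: 18 live cells
....*..
....*..
.......
*......
.....**
.***..*
*.*****
**...*.

Cell (7,5) at generation 1: 1 -> alive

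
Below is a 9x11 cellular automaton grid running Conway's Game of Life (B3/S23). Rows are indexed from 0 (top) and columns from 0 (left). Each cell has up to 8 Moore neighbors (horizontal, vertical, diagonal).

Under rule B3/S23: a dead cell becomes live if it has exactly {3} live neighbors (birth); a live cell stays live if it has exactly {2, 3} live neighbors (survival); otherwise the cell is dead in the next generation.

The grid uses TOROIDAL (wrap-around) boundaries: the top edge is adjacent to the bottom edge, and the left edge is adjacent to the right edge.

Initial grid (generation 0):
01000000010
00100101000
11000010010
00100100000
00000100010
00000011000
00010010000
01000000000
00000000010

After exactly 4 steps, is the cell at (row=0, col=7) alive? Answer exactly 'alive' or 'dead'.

Simulating step by step:
Generation 0 (given above): 19 live cells
Generation 1: 20 live cells
00000000100
10100010101
01100110000
01000110001
00000100000
00000111000
00000011000
00000000000
00000000000
Generation 2: 20 live cells
00000001010
10100110010
00100000011
11101000000
00001001000
00000101000
00000101000
00000000000
00000000000
Generation 3: 22 live cells
00000010101
01000010010
00100100010
11100000001
01011110000
00001101100
00000000000
00000000000
00000000000
Generation 4: 19 live cells
00000001010
00000111111
00100000010
10000010001
01010011000
00010001000
00000000000
00000000000
00000000000

Cell (0,7) at generation 4: 1 -> alive

Answer: alive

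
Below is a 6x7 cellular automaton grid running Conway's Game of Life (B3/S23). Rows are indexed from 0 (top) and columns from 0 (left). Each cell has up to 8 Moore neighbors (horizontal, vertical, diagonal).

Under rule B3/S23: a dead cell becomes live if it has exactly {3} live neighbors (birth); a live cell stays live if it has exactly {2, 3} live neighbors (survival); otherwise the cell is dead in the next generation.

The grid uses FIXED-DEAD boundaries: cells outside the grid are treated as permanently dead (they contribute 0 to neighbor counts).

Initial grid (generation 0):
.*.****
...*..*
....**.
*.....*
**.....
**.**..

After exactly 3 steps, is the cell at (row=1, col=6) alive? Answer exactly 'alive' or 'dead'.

Simulating step by step:
Generation 0 (given above): 17 live cells
Generation 1: 18 live cells
..*****
..**..*
....***
**...*.
..*....
***....
Generation 2: 17 live cells
..*.***
..*....
.****.*
.*..***
..*....
.**....
Generation 3: 14 live cells
...*.*.
......*
.*..*.*
.*..*.*
..**.*.
.**....

Cell (1,6) at generation 3: 1 -> alive

Answer: alive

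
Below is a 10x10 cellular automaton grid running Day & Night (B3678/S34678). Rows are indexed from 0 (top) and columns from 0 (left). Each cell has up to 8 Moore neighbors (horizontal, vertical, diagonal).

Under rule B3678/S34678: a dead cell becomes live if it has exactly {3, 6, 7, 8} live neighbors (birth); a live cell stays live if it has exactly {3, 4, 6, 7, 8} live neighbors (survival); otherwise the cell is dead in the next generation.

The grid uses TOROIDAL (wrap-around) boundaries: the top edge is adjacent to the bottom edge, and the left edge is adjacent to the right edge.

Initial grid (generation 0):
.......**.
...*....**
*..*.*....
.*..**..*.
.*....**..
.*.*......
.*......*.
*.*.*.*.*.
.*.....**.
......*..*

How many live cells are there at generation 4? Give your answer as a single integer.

Answer: 44

Derivation:
Simulating step by step:
Generation 0 (given above): 29 live cells
Generation 1: 29 live cells
.......**.
....*..***
..*.....*.
*.*.**.*..
*...**....
*......*..
**.*...*.*
........*.
*....****.
..........
Generation 2: 29 live cells
.......***
.......*.*
.*..***.*.
....***..*
...***...*
*...*.*.*.
*........*
.*......*.
.......*.*
.........*
Generation 3: 38 live cells
*........*
*....*.***
*...*.*.**
*...*****.
*..*.*.***
*..**.....
**.....***
........*.
*.........
*......***
Generation 4: 44 live cells
.*....*.**
.*....**.*
**..**.***
**.**..***
**.***.**.
..*.*.*.**
*.......**
.*.....**.
.......*..
**......*.
Population at generation 4: 44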